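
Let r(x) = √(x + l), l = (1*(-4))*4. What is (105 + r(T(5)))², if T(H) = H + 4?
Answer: (105 + I*√7)² ≈ 11018.0 + 555.61*I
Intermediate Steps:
l = -16 (l = -4*4 = -16)
T(H) = 4 + H
r(x) = √(-16 + x) (r(x) = √(x - 16) = √(-16 + x))
(105 + r(T(5)))² = (105 + √(-16 + (4 + 5)))² = (105 + √(-16 + 9))² = (105 + √(-7))² = (105 + I*√7)²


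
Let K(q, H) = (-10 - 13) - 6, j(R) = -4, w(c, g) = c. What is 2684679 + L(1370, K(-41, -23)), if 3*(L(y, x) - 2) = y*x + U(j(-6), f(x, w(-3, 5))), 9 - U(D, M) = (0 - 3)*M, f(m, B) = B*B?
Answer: 8014349/3 ≈ 2.6714e+6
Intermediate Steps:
K(q, H) = -29 (K(q, H) = -23 - 6 = -29)
f(m, B) = B²
U(D, M) = 9 + 3*M (U(D, M) = 9 - (0 - 3)*M = 9 - (-3)*M = 9 + 3*M)
L(y, x) = 14 + x*y/3 (L(y, x) = 2 + (y*x + (9 + 3*(-3)²))/3 = 2 + (x*y + (9 + 3*9))/3 = 2 + (x*y + (9 + 27))/3 = 2 + (x*y + 36)/3 = 2 + (36 + x*y)/3 = 2 + (12 + x*y/3) = 14 + x*y/3)
2684679 + L(1370, K(-41, -23)) = 2684679 + (14 + (⅓)*(-29)*1370) = 2684679 + (14 - 39730/3) = 2684679 - 39688/3 = 8014349/3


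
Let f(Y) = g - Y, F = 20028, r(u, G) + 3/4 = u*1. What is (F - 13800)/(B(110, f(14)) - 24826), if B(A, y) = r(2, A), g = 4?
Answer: -24912/99299 ≈ -0.25088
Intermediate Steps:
r(u, G) = -3/4 + u (r(u, G) = -3/4 + u*1 = -3/4 + u)
f(Y) = 4 - Y
B(A, y) = 5/4 (B(A, y) = -3/4 + 2 = 5/4)
(F - 13800)/(B(110, f(14)) - 24826) = (20028 - 13800)/(5/4 - 24826) = 6228/(-99299/4) = 6228*(-4/99299) = -24912/99299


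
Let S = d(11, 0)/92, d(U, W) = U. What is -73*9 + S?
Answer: -60433/92 ≈ -656.88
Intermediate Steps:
S = 11/92 ≈ 0.11957
-73*9 + S = -73*9 + 11/92 = -657 + 11/92 = -60433/92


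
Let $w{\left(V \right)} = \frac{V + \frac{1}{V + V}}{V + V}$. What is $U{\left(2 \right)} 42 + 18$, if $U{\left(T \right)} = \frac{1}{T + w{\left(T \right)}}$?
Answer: $\frac{1410}{41} \approx 34.39$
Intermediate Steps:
$w{\left(V \right)} = \frac{V + \frac{1}{2 V}}{2 V}$
$U{\left(T \right)} = \frac{1}{\frac{1}{2} + T + \frac{1}{4 T^{2}}}$ ($U{\left(T \right)} = \frac{1}{T + \left(\frac{1}{2} + \frac{1}{4 T^{2}}\right)} = \frac{1}{\frac{1}{2} + T + \frac{1}{4 T^{2}}}$)
$U{\left(2 \right)} 42 + 18 = \frac{4 \cdot 2^{2}}{1 + 2 \cdot 2^{2} + 4 \cdot 2^{3}} \cdot 42 + 18 = 4 \cdot 4 \frac{1}{1 + 2 \cdot 4 + 4 \cdot 8} \cdot 42 + 18 = 4 \cdot 4 \frac{1}{1 + 8 + 32} \cdot 42 + 18 = 4 \cdot 4 \cdot \frac{1}{41} \cdot 42 + 18 = \frac{16}{41} \cdot 42 + 18 = \frac{672}{41} + 18 = \frac{1410}{41}$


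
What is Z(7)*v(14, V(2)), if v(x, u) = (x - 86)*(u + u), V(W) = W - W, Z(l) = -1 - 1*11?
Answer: 0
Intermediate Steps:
Z(l) = -12 (Z(l) = -1 - 11 = -12)
V(W) = 0
v(x, u) = 2*u*(-86 + x) (v(x, u) = (-86 + x)*(2*u) = 2*u*(-86 + x))
Z(7)*v(14, V(2)) = -24*0*(-86 + 14) = -24*0*(-72) = -12*0 = 0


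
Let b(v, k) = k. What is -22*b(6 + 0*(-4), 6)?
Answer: -132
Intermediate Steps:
-22*b(6 + 0*(-4), 6) = -22*6 = -132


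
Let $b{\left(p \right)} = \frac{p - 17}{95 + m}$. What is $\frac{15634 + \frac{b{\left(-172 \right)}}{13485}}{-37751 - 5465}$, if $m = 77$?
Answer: $- \frac{12087270697}{33412018240} \approx -0.36176$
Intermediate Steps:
$b{\left(p \right)} = - \frac{17}{172} + \frac{p}{172}$ ($b{\left(p \right)} = \frac{p - 17}{95 + 77} = \frac{-17 + p}{172} = \left(-17 + p\right) \frac{1}{172} = - \frac{17}{172} + \frac{p}{172}$)
$\frac{15634 + \frac{b{\left(-172 \right)}}{13485}}{-37751 - 5465} = \frac{15634 + \frac{- \frac{17}{172} + \frac{1}{172} \left(-172\right)}{13485}}{-37751 - 5465} = \frac{15634 + \left(- \frac{17}{172} - 1\right) \frac{1}{13485}}{-37751 - 5465} = \frac{15634 - \frac{63}{773140}}{-37751 - 5465} = \frac{15634 - \frac{63}{773140}}{-43216} = \frac{12087270697}{773140} \left(- \frac{1}{43216}\right) = - \frac{12087270697}{33412018240}$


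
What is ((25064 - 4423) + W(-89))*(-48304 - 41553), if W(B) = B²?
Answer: -2566495634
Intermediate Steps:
((25064 - 4423) + W(-89))*(-48304 - 41553) = ((25064 - 4423) + (-89)²)*(-48304 - 41553) = (20641 + 7921)*(-89857) = 28562*(-89857) = -2566495634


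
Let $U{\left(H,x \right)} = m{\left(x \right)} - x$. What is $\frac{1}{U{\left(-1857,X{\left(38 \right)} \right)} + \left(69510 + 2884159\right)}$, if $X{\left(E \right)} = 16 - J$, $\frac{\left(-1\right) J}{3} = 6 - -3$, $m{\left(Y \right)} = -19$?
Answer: $\frac{1}{2953607} \approx 3.3857 \cdot 10^{-7}$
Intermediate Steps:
$J = -27$ ($J = - 3 \left(6 - -3\right) = - 3 \left(6 + 3\right) = \left(-3\right) 9 = -27$)
$X{\left(E \right)} = 43$ ($X{\left(E \right)} = 16 - -27 = 16 + 27 = 43$)
$U{\left(H,x \right)} = -19 - x$
$\frac{1}{U{\left(-1857,X{\left(38 \right)} \right)} + \left(69510 + 2884159\right)} = \frac{1}{\left(-19 - 43\right) + \left(69510 + 2884159\right)} = \frac{1}{\left(-19 - 43\right) + 2953669} = \frac{1}{-62 + 2953669} = \frac{1}{2953607}$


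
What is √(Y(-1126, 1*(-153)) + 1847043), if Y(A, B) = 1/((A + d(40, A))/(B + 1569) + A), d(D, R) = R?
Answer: √294297292046315109/399167 ≈ 1359.1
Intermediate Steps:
Y(A, B) = 1/(A + 2*A/(1569 + B)) (Y(A, B) = 1/((A + A)/(B + 1569) + A) = 1/((2*A)/(1569 + B) + A) = 1/(2*A/(1569 + B) + A) = 1/(A + 2*A/(1569 + B)))
√(Y(-1126, 1*(-153)) + 1847043) = √((1569 + 1*(-153))/((-1126)*(1571 + 1*(-153))) + 1847043) = √(-(1569 - 153)/(1126*(1571 - 153)) + 1847043) = √(-1/1126*1416/1418 + 1847043) = √(-1/1126*1/1418*1416 + 1847043) = √(-354/399167 + 1847043) = √(737278612827/399167) = √294297292046315109/399167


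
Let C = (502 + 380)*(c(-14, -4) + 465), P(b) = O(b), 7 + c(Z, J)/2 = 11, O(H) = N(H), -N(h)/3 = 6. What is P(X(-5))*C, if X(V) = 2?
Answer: -7509348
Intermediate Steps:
N(h) = -18 (N(h) = -3*6 = -18)
O(H) = -18
c(Z, J) = 8 (c(Z, J) = -14 + 2*11 = -14 + 22 = 8)
P(b) = -18
C = 417186 (C = (502 + 380)*(8 + 465) = 882*473 = 417186)
P(X(-5))*C = -18*417186 = -7509348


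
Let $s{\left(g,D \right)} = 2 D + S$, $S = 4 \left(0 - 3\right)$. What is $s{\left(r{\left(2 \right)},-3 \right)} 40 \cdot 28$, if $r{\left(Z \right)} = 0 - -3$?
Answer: $-20160$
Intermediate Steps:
$r{\left(Z \right)} = 3$ ($r{\left(Z \right)} = 0 + 3 = 3$)
$S = -12$ ($S = 4 \left(-3\right) = -12$)
$s{\left(g,D \right)} = -12 + 2 D$ ($s{\left(g,D \right)} = 2 D - 12 = -12 + 2 D$)
$s{\left(r{\left(2 \right)},-3 \right)} 40 \cdot 28 = \left(-12 + 2 \left(-3\right)\right) 40 \cdot 28 = \left(-12 - 6\right) 40 \cdot 28 = \left(-18\right) 40 \cdot 28 = \left(-720\right) 28 = -20160$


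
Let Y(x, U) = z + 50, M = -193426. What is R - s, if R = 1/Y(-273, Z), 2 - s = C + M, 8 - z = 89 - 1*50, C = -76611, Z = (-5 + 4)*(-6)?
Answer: -5130740/19 ≈ -2.7004e+5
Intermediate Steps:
Z = 6 (Z = -1*(-6) = 6)
z = -31 (z = 8 - (89 - 1*50) = 8 - (89 - 50) = 8 - 1*39 = 8 - 39 = -31)
Y(x, U) = 19 (Y(x, U) = -31 + 50 = 19)
s = 270039 (s = 2 - (-76611 - 193426) = 2 - 1*(-270037) = 2 + 270037 = 270039)
R = 1/19 ≈ 0.052632
R - s = 1/19 - 1*270039 = 1/19 - 270039 = -5130740/19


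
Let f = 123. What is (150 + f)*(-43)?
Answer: -11739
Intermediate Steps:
(150 + f)*(-43) = (150 + 123)*(-43) = 273*(-43) = -11739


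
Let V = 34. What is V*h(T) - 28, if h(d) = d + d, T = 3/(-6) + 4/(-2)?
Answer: -198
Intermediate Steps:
T = -5/2 (T = 3*(-1/6) + 4*(-1/2) = -1/2 - 2 = -5/2 ≈ -2.5000)
h(d) = 2*d
V*h(T) - 28 = 34*(2*(-5/2)) - 28 = 34*(-5) - 28 = -170 - 28 = -198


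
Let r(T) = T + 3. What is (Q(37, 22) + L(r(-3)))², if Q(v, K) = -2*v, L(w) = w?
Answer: 5476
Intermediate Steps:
r(T) = 3 + T
(Q(37, 22) + L(r(-3)))² = (-2*37 + (3 - 3))² = (-74 + 0)² = (-74)² = 5476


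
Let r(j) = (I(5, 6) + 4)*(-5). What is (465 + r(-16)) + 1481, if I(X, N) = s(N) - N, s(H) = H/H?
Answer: 1951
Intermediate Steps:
s(H) = 1
I(X, N) = 1 - N
r(j) = 5 (r(j) = ((1 - 1*6) + 4)*(-5) = ((1 - 6) + 4)*(-5) = (-5 + 4)*(-5) = -1*(-5) = 5)
(465 + r(-16)) + 1481 = (465 + 5) + 1481 = 470 + 1481 = 1951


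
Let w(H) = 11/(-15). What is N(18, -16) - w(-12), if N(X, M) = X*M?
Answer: -4309/15 ≈ -287.27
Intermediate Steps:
N(X, M) = M*X
w(H) = -11/15 (w(H) = 11*(-1/15) = -11/15)
N(18, -16) - w(-12) = -16*18 - 1*(-11/15) = -288 + 11/15 = -4309/15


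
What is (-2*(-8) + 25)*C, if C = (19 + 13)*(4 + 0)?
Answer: 5248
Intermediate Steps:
C = 128 (C = 32*4 = 128)
(-2*(-8) + 25)*C = (-2*(-8) + 25)*128 = (16 + 25)*128 = 41*128 = 5248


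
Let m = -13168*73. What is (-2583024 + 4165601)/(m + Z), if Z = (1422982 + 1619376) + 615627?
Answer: 1582577/2696721 ≈ 0.58685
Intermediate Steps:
Z = 3657985 (Z = 3042358 + 615627 = 3657985)
m = -961264
(-2583024 + 4165601)/(m + Z) = (-2583024 + 4165601)/(-961264 + 3657985) = 1582577/2696721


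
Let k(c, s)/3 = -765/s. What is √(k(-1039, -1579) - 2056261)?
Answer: 4*I*√320421913006/1579 ≈ 1434.0*I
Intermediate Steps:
k(c, s) = -2295/s (k(c, s) = 3*(-765/s) = -2295/s)
√(k(-1039, -1579) - 2056261) = √(-2295/(-1579) - 2056261) = √(-2295*(-1/1579) - 2056261) = √(2295/1579 - 2056261) = √(-3246833824/1579) = 4*I*√320421913006/1579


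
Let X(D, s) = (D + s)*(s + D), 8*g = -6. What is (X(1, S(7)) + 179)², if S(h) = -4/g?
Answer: 3888784/81 ≈ 48010.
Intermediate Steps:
g = -¾ (g = (⅛)*(-6) = -¾ ≈ -0.75000)
S(h) = 16/3 (S(h) = -4/(-¾) = -4*(-4/3) = 16/3)
X(D, s) = (D + s)² (X(D, s) = (D + s)*(D + s) = (D + s)²)
(X(1, S(7)) + 179)² = ((1 + 16/3)² + 179)² = ((19/3)² + 179)² = (361/9 + 179)² = (1972/9)² = 3888784/81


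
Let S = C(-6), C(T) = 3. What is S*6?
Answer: 18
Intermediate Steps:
S = 3
S*6 = 3*6 = 18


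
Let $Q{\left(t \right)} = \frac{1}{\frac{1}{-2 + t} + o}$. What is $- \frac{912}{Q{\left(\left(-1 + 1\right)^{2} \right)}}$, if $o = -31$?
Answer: $28728$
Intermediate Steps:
$Q{\left(t \right)} = \frac{1}{-31 + \frac{1}{-2 + t}}$ ($Q{\left(t \right)} = \frac{1}{\frac{1}{-2 + t} - 31} = \frac{1}{-31 + \frac{1}{-2 + t}}$)
$- \frac{912}{Q{\left(\left(-1 + 1\right)^{2} \right)}} = - \frac{912}{\frac{1}{-63 + 31 \left(-1 + 1\right)^{2}} \left(2 - \left(-1 + 1\right)^{2}\right)} = - \frac{912}{\frac{1}{-63 + 31 \cdot 0^{2}} \left(2 - 0^{2}\right)} = - \frac{912}{\frac{1}{-63 + 31 \cdot 0} \left(2 - 0\right)} = - \frac{912}{\frac{1}{-63 + 0} \left(2 + 0\right)} = - \frac{912}{\frac{1}{-63} \cdot 2} = - \frac{912}{\left(- \frac{1}{63}\right) 2} = - \frac{912}{- \frac{2}{63}} = \left(-912\right) \left(- \frac{63}{2}\right) = 28728$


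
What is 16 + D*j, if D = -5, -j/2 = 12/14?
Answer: 172/7 ≈ 24.571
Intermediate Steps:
j = -12/7 (j = -24/14 = -2*6/7 = -12/7 ≈ -1.7143)
16 + D*j = 16 - 5*(-12/7) = 16 + 60/7 = 172/7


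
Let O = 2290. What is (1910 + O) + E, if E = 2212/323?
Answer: 1358812/323 ≈ 4206.9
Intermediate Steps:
E = 2212/323 (E = 2212*(1/323) = 2212/323 ≈ 6.8483)
(1910 + O) + E = (1910 + 2290) + 2212/323 = 4200 + 2212/323 = 1358812/323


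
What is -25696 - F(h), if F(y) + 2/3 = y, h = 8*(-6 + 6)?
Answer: -77086/3 ≈ -25695.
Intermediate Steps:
h = 0 (h = 8*0 = 0)
F(y) = -2/3 + y
-25696 - F(h) = -25696 - (-2/3 + 0) = -25696 - 1*(-2/3) = -25696 + 2/3 = -77086/3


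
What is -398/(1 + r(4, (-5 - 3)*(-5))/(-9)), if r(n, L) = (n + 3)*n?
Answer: 3582/19 ≈ 188.53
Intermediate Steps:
r(n, L) = n*(3 + n) (r(n, L) = (3 + n)*n = n*(3 + n))
-398/(1 + r(4, (-5 - 3)*(-5))/(-9)) = -398/(1 + (4*(3 + 4))/(-9)) = -398/(1 + (4*7)*(-⅑)) = -398/(1 + 28*(-⅑)) = -398/(1 - 28/9) = -398/(-19/9) = -9/19*(-398) = 3582/19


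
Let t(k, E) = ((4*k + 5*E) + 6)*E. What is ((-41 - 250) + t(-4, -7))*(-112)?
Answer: -2688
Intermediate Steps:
t(k, E) = E*(6 + 4*k + 5*E) (t(k, E) = (6 + 4*k + 5*E)*E = E*(6 + 4*k + 5*E))
((-41 - 250) + t(-4, -7))*(-112) = ((-41 - 250) - 7*(6 + 4*(-4) + 5*(-7)))*(-112) = (-291 - 7*(6 - 16 - 35))*(-112) = (-291 - 7*(-45))*(-112) = (-291 + 315)*(-112) = 24*(-112) = -2688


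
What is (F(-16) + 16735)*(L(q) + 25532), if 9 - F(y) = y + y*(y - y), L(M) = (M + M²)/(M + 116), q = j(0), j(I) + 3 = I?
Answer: 48354644720/113 ≈ 4.2792e+8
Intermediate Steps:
j(I) = -3 + I
q = -3 (q = -3 + 0 = -3)
L(M) = (M + M²)/(116 + M)
F(y) = 9 - y (F(y) = 9 - (y + y*(y - y)) = 9 - (y + y*0) = 9 - (y + 0) = 9 - y)
(F(-16) + 16735)*(L(q) + 25532) = ((9 - 1*(-16)) + 16735)*(-3*(1 - 3)/(116 - 3) + 25532) = ((9 + 16) + 16735)*(-3*(-2)/113 + 25532) = (25 + 16735)*(-3*1/113*(-2) + 25532) = 16760*(6/113 + 25532) = 16760*(2885122/113) = 48354644720/113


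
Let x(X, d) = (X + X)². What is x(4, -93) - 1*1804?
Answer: -1740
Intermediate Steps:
x(X, d) = 4*X² (x(X, d) = (2*X)² = 4*X²)
x(4, -93) - 1*1804 = 4*4² - 1*1804 = 4*16 - 1804 = 64 - 1804 = -1740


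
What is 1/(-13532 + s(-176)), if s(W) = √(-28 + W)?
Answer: -199/2692871 - I*√51/91557614 ≈ -7.3899e-5 - 7.7999e-8*I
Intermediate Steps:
1/(-13532 + s(-176)) = 1/(-13532 + √(-28 - 176)) = 1/(-13532 + √(-204)) = 1/(-13532 + 2*I*√51)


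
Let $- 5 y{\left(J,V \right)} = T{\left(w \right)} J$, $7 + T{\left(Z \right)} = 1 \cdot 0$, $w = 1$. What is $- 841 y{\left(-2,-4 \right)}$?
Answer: $\frac{11774}{5} \approx 2354.8$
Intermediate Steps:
$T{\left(Z \right)} = -7$ ($T{\left(Z \right)} = -7 + 1 \cdot 0 = -7 + 0 = -7$)
$y{\left(J,V \right)} = \frac{7 J}{5}$ ($y{\left(J,V \right)} = - \frac{\left(-7\right) J}{5} = \frac{7 J}{5}$)
$- 841 y{\left(-2,-4 \right)} = - 841 \cdot \frac{7}{5} \left(-2\right) = \left(-841\right) \left(- \frac{14}{5}\right) = \frac{11774}{5}$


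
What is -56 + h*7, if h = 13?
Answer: 35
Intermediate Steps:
-56 + h*7 = -56 + 13*7 = -56 + 91 = 35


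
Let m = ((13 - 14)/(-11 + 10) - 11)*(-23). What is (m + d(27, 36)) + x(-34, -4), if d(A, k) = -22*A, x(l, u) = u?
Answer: -368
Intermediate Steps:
m = 230 (m = (-1/(-1) - 11)*(-23) = (-1*(-1) - 11)*(-23) = (1 - 11)*(-23) = -10*(-23) = 230)
(m + d(27, 36)) + x(-34, -4) = (230 - 22*27) - 4 = (230 - 594) - 4 = -364 - 4 = -368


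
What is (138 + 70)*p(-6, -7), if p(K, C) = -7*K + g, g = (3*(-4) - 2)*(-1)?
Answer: 11648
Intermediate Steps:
g = 14 (g = (-12 - 2)*(-1) = -14*(-1) = 14)
p(K, C) = 14 - 7*K (p(K, C) = -7*K + 14 = 14 - 7*K)
(138 + 70)*p(-6, -7) = (138 + 70)*(14 - 7*(-6)) = 208*(14 + 42) = 208*56 = 11648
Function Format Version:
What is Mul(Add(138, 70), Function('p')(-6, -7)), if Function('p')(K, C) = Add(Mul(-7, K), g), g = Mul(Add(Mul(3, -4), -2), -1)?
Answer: 11648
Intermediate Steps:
g = 14 (g = Mul(Add(-12, -2), -1) = Mul(-14, -1) = 14)
Function('p')(K, C) = Add(14, Mul(-7, K)) (Function('p')(K, C) = Add(Mul(-7, K), 14) = Add(14, Mul(-7, K)))
Mul(Add(138, 70), Function('p')(-6, -7)) = Mul(Add(138, 70), Add(14, Mul(-7, -6))) = Mul(208, Add(14, 42)) = Mul(208, 56) = 11648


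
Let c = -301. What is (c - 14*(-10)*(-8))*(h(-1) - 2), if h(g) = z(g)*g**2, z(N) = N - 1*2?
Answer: 7105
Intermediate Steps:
z(N) = -2 + N (z(N) = N - 2 = -2 + N)
h(g) = g**2*(-2 + g) (h(g) = (-2 + g)*g**2 = g**2*(-2 + g))
(c - 14*(-10)*(-8))*(h(-1) - 2) = (-301 - 14*(-10)*(-8))*((-1)**2*(-2 - 1) - 2) = (-301 - (-140)*(-8))*(1*(-3) - 2) = (-301 - 1*1120)*(-3 - 2) = (-301 - 1120)*(-5) = -1421*(-5) = 7105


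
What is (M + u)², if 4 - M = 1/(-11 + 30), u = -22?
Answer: 117649/361 ≈ 325.90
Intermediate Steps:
M = 75/19 (M = 4 - 1/(-11 + 30) = 4 - 1/19 = 75/19 ≈ 3.9474)
(M + u)² = (75/19 - 22)² = (-343/19)² = 117649/361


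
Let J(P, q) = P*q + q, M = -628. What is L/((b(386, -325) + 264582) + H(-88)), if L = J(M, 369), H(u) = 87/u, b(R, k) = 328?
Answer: -1071576/1226947 ≈ -0.87337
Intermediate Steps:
J(P, q) = q + P*q
L = -231363 (L = 369*(1 - 628) = 369*(-627) = -231363)
L/((b(386, -325) + 264582) + H(-88)) = -231363/((328 + 264582) + 87/(-88)) = -231363/(264910 + 87*(-1/88)) = -231363/(264910 - 87/88) = -231363/23311993/88 = -231363*88/23311993 = -1071576/1226947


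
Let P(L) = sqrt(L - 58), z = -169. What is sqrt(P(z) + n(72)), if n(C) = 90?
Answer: sqrt(90 + I*sqrt(227)) ≈ 9.5198 + 0.79133*I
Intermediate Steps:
P(L) = sqrt(-58 + L)
sqrt(P(z) + n(72)) = sqrt(sqrt(-58 - 169) + 90) = sqrt(sqrt(-227) + 90) = sqrt(I*sqrt(227) + 90) = sqrt(90 + I*sqrt(227))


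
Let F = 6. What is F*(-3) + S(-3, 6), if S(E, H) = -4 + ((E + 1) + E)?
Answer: -27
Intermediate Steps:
S(E, H) = -3 + 2*E (S(E, H) = -4 + ((1 + E) + E) = -4 + (1 + 2*E) = -3 + 2*E)
F*(-3) + S(-3, 6) = 6*(-3) + (-3 + 2*(-3)) = -18 + (-3 - 6) = -18 - 9 = -27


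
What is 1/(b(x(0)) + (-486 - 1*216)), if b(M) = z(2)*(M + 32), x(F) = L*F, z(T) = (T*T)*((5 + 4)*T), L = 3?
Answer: 1/1602 ≈ 0.00062422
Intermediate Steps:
z(T) = 9*T**3 (z(T) = T**2*(9*T) = 9*T**3)
x(F) = 3*F
b(M) = 2304 + 72*M (b(M) = (9*2**3)*(M + 32) = (9*8)*(32 + M) = 72*(32 + M) = 2304 + 72*M)
1/(b(x(0)) + (-486 - 1*216)) = 1/((2304 + 72*(3*0)) + (-486 - 1*216)) = 1/((2304 + 72*0) + (-486 - 216)) = 1/((2304 + 0) - 702) = 1/(2304 - 702) = 1/1602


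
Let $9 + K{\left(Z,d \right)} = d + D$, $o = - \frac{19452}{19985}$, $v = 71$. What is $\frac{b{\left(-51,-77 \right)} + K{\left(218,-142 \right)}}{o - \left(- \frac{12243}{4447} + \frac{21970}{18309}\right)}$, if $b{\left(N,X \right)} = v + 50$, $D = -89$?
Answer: $- \frac{193634557820445}{943448859949} \approx -205.24$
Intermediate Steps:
$o = - \frac{19452}{19985}$ ($o = \left(-19452\right) \frac{1}{19985} = - \frac{19452}{19985} \approx -0.97333$)
$b{\left(N,X \right)} = 121$ ($b{\left(N,X \right)} = 71 + 50 = 121$)
$K{\left(Z,d \right)} = -98 + d$ ($K{\left(Z,d \right)} = -9 + \left(d - 89\right) = -9 + \left(-89 + d\right) = -98 + d$)
$\frac{b{\left(-51,-77 \right)} + K{\left(218,-142 \right)}}{o - \left(- \frac{12243}{4447} + \frac{21970}{18309}\right)} = \frac{121 - 240}{- \frac{19452}{19985} - \left(- \frac{12243}{4447} + \frac{21970}{18309}\right)} = \frac{121 - 240}{- \frac{19452}{19985} - - \frac{126456497}{81420123}} = - \frac{119}{- \frac{19452}{19985} + \left(\frac{12243}{4447} - \frac{21970}{18309}\right)} = - \frac{119}{- \frac{19452}{19985} + \frac{126456497}{81420123}} = - \frac{119}{\frac{943448859949}{1627181158155}} = \left(-119\right) \frac{1627181158155}{943448859949} = - \frac{193634557820445}{943448859949}$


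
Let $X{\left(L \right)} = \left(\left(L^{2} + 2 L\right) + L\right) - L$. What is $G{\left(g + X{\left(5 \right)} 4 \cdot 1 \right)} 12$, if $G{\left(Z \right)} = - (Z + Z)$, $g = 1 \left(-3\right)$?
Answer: $-3288$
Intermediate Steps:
$g = -3$
$X{\left(L \right)} = L^{2} + 2 L$ ($X{\left(L \right)} = \left(L^{2} + 3 L\right) - L = L^{2} + 2 L$)
$G{\left(Z \right)} = - 2 Z$
$G{\left(g + X{\left(5 \right)} 4 \cdot 1 \right)} 12 = - 2 \left(-3 + 5 \left(2 + 5\right) 4 \cdot 1\right) 12 = - 2 \left(-3 + 5 \cdot 7 \cdot 4\right) 12 = - 2 \left(-3 + 35 \cdot 4\right) 12 = - 2 \left(-3 + 140\right) 12 = \left(-2\right) 137 \cdot 12 = \left(-274\right) 12 = -3288$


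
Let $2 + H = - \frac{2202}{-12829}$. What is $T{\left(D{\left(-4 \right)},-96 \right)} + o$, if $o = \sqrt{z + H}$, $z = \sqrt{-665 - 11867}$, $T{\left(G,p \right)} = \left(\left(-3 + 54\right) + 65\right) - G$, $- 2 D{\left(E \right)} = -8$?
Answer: $112 + \frac{\sqrt{-300917024 + 329166482 i \sqrt{3133}}}{12829} \approx 119.42 + 7.5429 i$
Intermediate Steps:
$D{\left(E \right)} = 4$ ($D{\left(E \right)} = \left(- \frac{1}{2}\right) \left(-8\right) = 4$)
$T{\left(G,p \right)} = 116 - G$ ($T{\left(G,p \right)} = \left(51 + 65\right) - G = 116 - G$)
$H = - \frac{23456}{12829}$ ($H = -2 - \frac{2202}{-12829} = -2 - - \frac{2202}{12829} = -2 + \frac{2202}{12829} = - \frac{23456}{12829} \approx -1.8284$)
$z = 2 i \sqrt{3133}$ ($z = \sqrt{-12532} = 2 i \sqrt{3133} \approx 111.95 i$)
$o = \sqrt{- \frac{23456}{12829} + 2 i \sqrt{3133}}$ ($o = \sqrt{2 i \sqrt{3133} - \frac{23456}{12829}} = \sqrt{- \frac{23456}{12829} + 2 i \sqrt{3133}} \approx 7.4207 + 7.5429 i$)
$T{\left(D{\left(-4 \right)},-96 \right)} + o = \left(116 - 4\right) + \frac{\sqrt{-300917024 + 329166482 i \sqrt{3133}}}{12829} = 112 + \frac{\sqrt{-300917024 + 329166482 i \sqrt{3133}}}{12829}$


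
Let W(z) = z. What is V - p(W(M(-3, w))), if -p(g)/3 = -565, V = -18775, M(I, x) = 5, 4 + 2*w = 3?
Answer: -20470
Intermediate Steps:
w = -1/2 (w = -2 + (1/2)*3 = -2 + 3/2 = -1/2 ≈ -0.50000)
p(g) = 1695 (p(g) = -3*(-565) = 1695)
V - p(W(M(-3, w))) = -18775 - 1*1695 = -18775 - 1695 = -20470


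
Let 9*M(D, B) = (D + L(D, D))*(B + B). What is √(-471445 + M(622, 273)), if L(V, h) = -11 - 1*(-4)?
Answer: I*√434135 ≈ 658.89*I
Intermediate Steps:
L(V, h) = -7 (L(V, h) = -11 + 4 = -7)
M(D, B) = 2*B*(-7 + D)/9 (M(D, B) = ((D - 7)*(B + B))/9 = ((-7 + D)*(2*B))/9 = (2*B*(-7 + D))/9 = 2*B*(-7 + D)/9)
√(-471445 + M(622, 273)) = √(-471445 + (2/9)*273*(-7 + 622)) = √(-471445 + (2/9)*273*615) = √(-471445 + 37310) = √(-434135) = I*√434135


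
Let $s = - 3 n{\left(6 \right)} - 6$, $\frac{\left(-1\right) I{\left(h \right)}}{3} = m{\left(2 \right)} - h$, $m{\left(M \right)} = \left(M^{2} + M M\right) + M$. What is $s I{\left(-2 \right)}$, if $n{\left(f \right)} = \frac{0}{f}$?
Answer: $216$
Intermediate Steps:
$m{\left(M \right)} = M + 2 M^{2}$ ($m{\left(M \right)} = \left(M^{2} + M^{2}\right) + M = 2 M^{2} + M = M + 2 M^{2}$)
$n{\left(f \right)} = 0$
$I{\left(h \right)} = -30 + 3 h$ ($I{\left(h \right)} = - 3 \left(2 \left(1 + 2 \cdot 2\right) - h\right) = - 3 \left(2 \left(1 + 4\right) - h\right) = - 3 \left(2 \cdot 5 - h\right) = - 3 \left(10 - h\right) = -30 + 3 h$)
$s = -6$ ($s = \left(-3\right) 0 - 6 = 0 - 6 = -6$)
$s I{\left(-2 \right)} = - 6 \left(-30 + 3 \left(-2\right)\right) = - 6 \left(-30 - 6\right) = \left(-6\right) \left(-36\right) = 216$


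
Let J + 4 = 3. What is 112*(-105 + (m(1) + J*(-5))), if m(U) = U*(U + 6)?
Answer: -10416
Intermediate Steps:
J = -1 (J = -4 + 3 = -1)
m(U) = U*(6 + U)
112*(-105 + (m(1) + J*(-5))) = 112*(-105 + (1*(6 + 1) - 1*(-5))) = 112*(-105 + (1*7 + 5)) = 112*(-105 + (7 + 5)) = 112*(-105 + 12) = 112*(-93) = -10416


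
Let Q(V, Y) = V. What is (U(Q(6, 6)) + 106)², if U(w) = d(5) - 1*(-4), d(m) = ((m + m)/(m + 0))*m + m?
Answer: 15625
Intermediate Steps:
d(m) = 3*m (d(m) = ((2*m)/m)*m + m = 2*m + m = 3*m)
U(w) = 19 (U(w) = 3*5 - 1*(-4) = 15 + 4 = 19)
(U(Q(6, 6)) + 106)² = (19 + 106)² = 125² = 15625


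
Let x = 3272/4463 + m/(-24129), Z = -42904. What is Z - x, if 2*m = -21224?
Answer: -660051507236/15383961 ≈ -42905.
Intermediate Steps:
m = -10612 (m = (1/2)*(-21224) = -10612)
x = 18044492/15383961 (x = 3272/4463 - 10612/(-24129) = 3272*(1/4463) - 10612*(-1/24129) = 3272/4463 + 1516/3447 = 18044492/15383961 ≈ 1.1729)
Z - x = -42904 - 1*18044492/15383961 = -42904 - 18044492/15383961 = -660051507236/15383961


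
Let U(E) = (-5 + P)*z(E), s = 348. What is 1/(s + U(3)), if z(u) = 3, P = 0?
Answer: 1/333 ≈ 0.0030030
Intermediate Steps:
U(E) = -15 (U(E) = (-5 + 0)*3 = -5*3 = -15)
1/(s + U(3)) = 1/(348 - 15) = 1/333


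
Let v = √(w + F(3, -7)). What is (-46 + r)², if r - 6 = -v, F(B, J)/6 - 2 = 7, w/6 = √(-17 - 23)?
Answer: (40 + √6*√(9 + 2*I*√10))² ≈ 2273.7 + 233.91*I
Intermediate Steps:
w = 12*I*√10 (w = 6*√(-17 - 23) = 6*√(-40) = 6*(2*I*√10) = 12*I*√10 ≈ 37.947*I)
F(B, J) = 54 (F(B, J) = 12 + 6*7 = 12 + 42 = 54)
v = √(54 + 12*I*√10) (v = √(12*I*√10 + 54) = √(54 + 12*I*√10) ≈ 7.746 + 2.4495*I)
r = 6 - √(54 + 12*I*√10) ≈ -1.746 - 2.4495*I
(-46 + r)² = (-46 + (6 - √(54 + 12*I*√10)))² = (-40 - √(54 + 12*I*√10))²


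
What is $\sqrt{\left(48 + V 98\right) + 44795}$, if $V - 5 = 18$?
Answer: $3 \sqrt{5233} \approx 217.02$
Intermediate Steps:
$V = 23$ ($V = 5 + 18 = 23$)
$\sqrt{\left(48 + V 98\right) + 44795} = \sqrt{\left(48 + 23 \cdot 98\right) + 44795} = \sqrt{\left(48 + 2254\right) + 44795} = \sqrt{2302 + 44795} = \sqrt{47097} = 3 \sqrt{5233}$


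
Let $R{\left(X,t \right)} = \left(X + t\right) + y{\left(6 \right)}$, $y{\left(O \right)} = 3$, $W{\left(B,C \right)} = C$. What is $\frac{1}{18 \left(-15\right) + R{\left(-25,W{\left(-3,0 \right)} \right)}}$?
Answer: $- \frac{1}{292} \approx -0.0034247$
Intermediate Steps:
$R{\left(X,t \right)} = 3 + X + t$ ($R{\left(X,t \right)} = \left(X + t\right) + 3 = 3 + X + t$)
$\frac{1}{18 \left(-15\right) + R{\left(-25,W{\left(-3,0 \right)} \right)}} = \frac{1}{18 \left(-15\right) + \left(3 - 25 + 0\right)} = \frac{1}{-270 - 22} = \frac{1}{-292} = - \frac{1}{292}$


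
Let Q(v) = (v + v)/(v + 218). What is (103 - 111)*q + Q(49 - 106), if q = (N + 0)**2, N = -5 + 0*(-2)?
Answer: -32314/161 ≈ -200.71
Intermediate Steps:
N = -5 (N = -5 + 0 = -5)
q = 25 (q = (-5 + 0)**2 = (-5)**2 = 25)
Q(v) = 2*v/(218 + v) (Q(v) = (2*v)/(218 + v) = 2*v/(218 + v))
(103 - 111)*q + Q(49 - 106) = (103 - 111)*25 + 2*(49 - 106)/(218 + (49 - 106)) = -8*25 + 2*(-57)/(218 - 57) = -200 + 2*(-57)/161 = -200 + 2*(-57)*(1/161) = -200 - 114/161 = -32314/161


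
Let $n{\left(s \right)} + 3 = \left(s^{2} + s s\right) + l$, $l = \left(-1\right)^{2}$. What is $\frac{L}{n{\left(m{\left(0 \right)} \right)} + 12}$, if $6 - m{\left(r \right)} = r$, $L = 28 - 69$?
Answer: $- \frac{1}{2} \approx -0.5$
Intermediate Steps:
$l = 1$
$L = -41$ ($L = 28 - 69 = -41$)
$m{\left(r \right)} = 6 - r$
$n{\left(s \right)} = -2 + 2 s^{2}$ ($n{\left(s \right)} = -3 + \left(\left(s^{2} + s s\right) + 1\right) = -3 + \left(\left(s^{2} + s^{2}\right) + 1\right) = -3 + \left(2 s^{2} + 1\right) = -3 + \left(1 + 2 s^{2}\right) = -2 + 2 s^{2}$)
$\frac{L}{n{\left(m{\left(0 \right)} \right)} + 12} = \frac{1}{\left(-2 + 2 \left(6 - 0\right)^{2}\right) + 12} \left(-41\right) = \frac{1}{\left(-2 + 2 \left(6 + 0\right)^{2}\right) + 12} \left(-41\right) = \frac{1}{\left(-2 + 2 \cdot 6^{2}\right) + 12} \left(-41\right) = \frac{1}{\left(-2 + 2 \cdot 36\right) + 12} \left(-41\right) = \frac{1}{\left(-2 + 72\right) + 12} \left(-41\right) = \frac{1}{70 + 12} \left(-41\right) = \frac{1}{82} \left(-41\right) = - \frac{1}{2}$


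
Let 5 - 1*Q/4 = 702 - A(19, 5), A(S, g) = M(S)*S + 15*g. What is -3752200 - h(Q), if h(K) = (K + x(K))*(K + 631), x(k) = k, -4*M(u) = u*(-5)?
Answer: -3823232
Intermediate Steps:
M(u) = 5*u/4 (M(u) = -u*(-5)/4 = -(-5)*u/4 = 5*u/4)
A(S, g) = 15*g + 5*S²/4 (A(S, g) = (5*S/4)*S + 15*g = 5*S²/4 + 15*g = 15*g + 5*S²/4)
Q = -683 (Q = 20 - 4*(702 - (15*5 + (5/4)*19²)) = 20 - 4*(702 - (75 + (5/4)*361)) = 20 - 4*(702 - (75 + 1805/4)) = 20 - 4*(702 - 1*2105/4) = 20 - 4*(702 - 2105/4) = 20 - 4*703/4 = 20 - 703 = -683)
h(K) = 2*K*(631 + K) (h(K) = (K + K)*(K + 631) = (2*K)*(631 + K) = 2*K*(631 + K))
-3752200 - h(Q) = -3752200 - 2*(-683)*(631 - 683) = -3752200 - 2*(-683)*(-52) = -3752200 - 1*71032 = -3752200 - 71032 = -3823232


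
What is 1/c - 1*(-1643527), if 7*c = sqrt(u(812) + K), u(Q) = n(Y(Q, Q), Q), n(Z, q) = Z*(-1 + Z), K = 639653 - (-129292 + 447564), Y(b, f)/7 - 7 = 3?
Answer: 1643527 + 7*sqrt(326211)/326211 ≈ 1.6435e+6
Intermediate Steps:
Y(b, f) = 70 (Y(b, f) = 49 + 7*3 = 49 + 21 = 70)
K = 321381 (K = 639653 - 1*318272 = 639653 - 318272 = 321381)
u(Q) = 4830 (u(Q) = 70*(-1 + 70) = 70*69 = 4830)
c = sqrt(326211)/7 (c = sqrt(4830 + 321381)/7 = sqrt(326211)/7 ≈ 81.593)
1/c - 1*(-1643527) = 1/(sqrt(326211)/7) - 1*(-1643527) = 7*sqrt(326211)/326211 + 1643527 = 1643527 + 7*sqrt(326211)/326211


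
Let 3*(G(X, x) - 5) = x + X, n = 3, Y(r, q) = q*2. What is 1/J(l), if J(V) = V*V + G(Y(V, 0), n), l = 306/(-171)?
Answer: 361/3322 ≈ 0.10867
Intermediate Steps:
Y(r, q) = 2*q
G(X, x) = 5 + X/3 + x/3 (G(X, x) = 5 + (x + X)/3 = 5 + (X + x)/3 = 5 + (X/3 + x/3) = 5 + X/3 + x/3)
l = -34/19 (l = 306*(-1/171) = -34/19 ≈ -1.7895)
J(V) = 6 + V**2 (J(V) = V*V + (5 + (2*0)/3 + (1/3)*3) = V**2 + (5 + (1/3)*0 + 1) = V**2 + (5 + 0 + 1) = V**2 + 6 = 6 + V**2)
1/J(l) = 1/(6 + (-34/19)**2) = 1/(6 + 1156/361) = 1/(3322/361) = 361/3322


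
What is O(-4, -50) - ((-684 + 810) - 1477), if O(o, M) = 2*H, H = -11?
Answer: 1329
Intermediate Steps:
O(o, M) = -22 (O(o, M) = 2*(-11) = -22)
O(-4, -50) - ((-684 + 810) - 1477) = -22 - ((-684 + 810) - 1477) = -22 - (126 - 1477) = -22 - 1*(-1351) = -22 + 1351 = 1329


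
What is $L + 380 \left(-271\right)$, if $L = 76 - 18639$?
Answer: $-121543$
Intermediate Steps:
$L = -18563$ ($L = 76 - 18639 = -18563$)
$L + 380 \left(-271\right) = -18563 + 380 \left(-271\right) = -18563 - 102980 = -121543$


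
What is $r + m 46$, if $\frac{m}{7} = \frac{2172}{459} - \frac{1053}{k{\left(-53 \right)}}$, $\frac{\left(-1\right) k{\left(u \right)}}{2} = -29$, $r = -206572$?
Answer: $- \frac{935737801}{4437} \approx -2.1089 \cdot 10^{5}$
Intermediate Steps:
$k{\left(u \right)} = 58$ ($k{\left(u \right)} = \left(-2\right) \left(-29\right) = 58$)
$m = - \frac{833819}{8874}$ ($m = 7 \left(\frac{2172}{459} - \frac{1053}{58}\right) = 7 \left(2172 \cdot \frac{1}{459} - \frac{1053}{58}\right) = 7 \left(\frac{724}{153} - \frac{1053}{58}\right) = 7 \left(- \frac{119117}{8874}\right) = - \frac{833819}{8874} \approx -93.962$)
$r + m 46 = -206572 - \frac{19177837}{4437} = - \frac{935737801}{4437}$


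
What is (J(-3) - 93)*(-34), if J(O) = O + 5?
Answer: 3094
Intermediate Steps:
J(O) = 5 + O
(J(-3) - 93)*(-34) = ((5 - 3) - 93)*(-34) = (2 - 93)*(-34) = -91*(-34) = 3094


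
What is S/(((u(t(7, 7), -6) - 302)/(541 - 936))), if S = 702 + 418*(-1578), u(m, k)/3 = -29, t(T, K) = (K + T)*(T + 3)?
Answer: -260266290/389 ≈ -6.6907e+5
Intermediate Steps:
t(T, K) = (3 + T)*(K + T) (t(T, K) = (K + T)*(3 + T) = (3 + T)*(K + T))
u(m, k) = -87 (u(m, k) = 3*(-29) = -87)
S = -658902 (S = 702 - 659604 = -658902)
S/(((u(t(7, 7), -6) - 302)/(541 - 936))) = -658902*(541 - 936)/(-87 - 302) = -658902/(-389/(-395)) = -658902/((-1/395*(-389))) = -658902/389/395 = -658902*395/389 = -260266290/389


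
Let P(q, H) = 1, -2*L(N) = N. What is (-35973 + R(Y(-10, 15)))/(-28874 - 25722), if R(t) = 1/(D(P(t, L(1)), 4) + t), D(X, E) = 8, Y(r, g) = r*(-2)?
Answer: 1007243/1528688 ≈ 0.65889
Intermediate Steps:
L(N) = -N/2
Y(r, g) = -2*r
R(t) = 1/(8 + t)
(-35973 + R(Y(-10, 15)))/(-28874 - 25722) = (-35973 + 1/(8 - 2*(-10)))/(-28874 - 25722) = (-35973 + 1/(8 + 20))/(-54596) = (-35973 + 1/28)*(-1/54596) = -1007243/28*(-1/54596) = 1007243/1528688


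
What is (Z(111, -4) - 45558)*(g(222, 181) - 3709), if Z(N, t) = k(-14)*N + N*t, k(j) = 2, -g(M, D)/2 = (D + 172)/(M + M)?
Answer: 6285220130/37 ≈ 1.6987e+8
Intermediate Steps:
g(M, D) = -(172 + D)/M (g(M, D) = -2*(D + 172)/(M + M) = -2*(172 + D)/(2*M) = -2*(172 + D)*1/(2*M) = -(172 + D)/M)
Z(N, t) = 2*N + N*t
(Z(111, -4) - 45558)*(g(222, 181) - 3709) = (111*(2 - 4) - 45558)*((-172 - 1*181)/222 - 3709) = (111*(-2) - 45558)*((-172 - 181)/222 - 3709) = (-222 - 45558)*((1/222)*(-353) - 3709) = -45780*(-353/222 - 3709) = -45780*(-823751/222) = 6285220130/37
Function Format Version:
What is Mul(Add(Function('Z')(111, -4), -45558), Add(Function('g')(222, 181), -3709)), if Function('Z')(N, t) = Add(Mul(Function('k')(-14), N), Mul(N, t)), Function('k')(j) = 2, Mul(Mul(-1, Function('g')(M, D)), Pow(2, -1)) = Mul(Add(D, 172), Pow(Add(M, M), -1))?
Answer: Rational(6285220130, 37) ≈ 1.6987e+8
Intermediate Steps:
Function('g')(M, D) = Mul(-1, Pow(M, -1), Add(172, D)) (Function('g')(M, D) = Mul(-2, Mul(Add(D, 172), Pow(Add(M, M), -1))) = Mul(-2, Mul(Add(172, D), Pow(Mul(2, M), -1))) = Mul(-2, Mul(Add(172, D), Mul(Rational(1, 2), Pow(M, -1)))) = Mul(-2, Mul(Rational(1, 2), Pow(M, -1), Add(172, D))) = Mul(-1, Pow(M, -1), Add(172, D)))
Function('Z')(N, t) = Add(Mul(2, N), Mul(N, t))
Mul(Add(Function('Z')(111, -4), -45558), Add(Function('g')(222, 181), -3709)) = Mul(Add(Mul(111, Add(2, -4)), -45558), Add(Mul(Pow(222, -1), Add(-172, Mul(-1, 181))), -3709)) = Mul(Add(Mul(111, -2), -45558), Add(Mul(Rational(1, 222), Add(-172, -181)), -3709)) = Mul(Add(-222, -45558), Add(Mul(Rational(1, 222), -353), -3709)) = Mul(-45780, Add(Rational(-353, 222), -3709)) = Mul(-45780, Rational(-823751, 222)) = Rational(6285220130, 37)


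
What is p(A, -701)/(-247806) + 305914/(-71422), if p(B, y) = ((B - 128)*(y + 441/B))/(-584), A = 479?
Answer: -15110003138915/3526347260488 ≈ -4.2849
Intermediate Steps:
p(B, y) = -(-128 + B)*(y + 441/B)/584 (p(B, y) = ((-128 + B)*(y + 441/B))*(-1/584) = -(-128 + B)*(y + 441/B)/584)
p(A, -701)/(-247806) + 305914/(-71422) = ((1/584)*(56448 - 1*479*(441 - 128*(-701) + 479*(-701)))/479)/(-247806) + 305914/(-71422) = ((1/584)*(1/479)*(56448 - 1*479*(441 + 89728 - 335779)))*(-1/247806) + 305914*(-1/71422) = ((1/584)*(1/479)*(56448 - 1*479*(-245610)))*(-1/247806) - 152957/35711 = ((1/584)*(1/479)*(56448 + 117647190))*(-1/247806) - 152957/35711 = ((1/584)*(1/479)*117703638)*(-1/247806) - 152957/35711 = (58851819/139868)*(-1/247806) - 152957/35711 = -167669/98746808 - 152957/35711 = -15110003138915/3526347260488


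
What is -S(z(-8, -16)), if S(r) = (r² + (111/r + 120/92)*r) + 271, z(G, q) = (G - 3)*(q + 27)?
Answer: -341899/23 ≈ -14865.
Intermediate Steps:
z(G, q) = (-3 + G)*(27 + q)
S(r) = 271 + r² + r*(30/23 + 111/r) (S(r) = (r² + (111/r + 120*(1/92))*r) + 271 = (r² + (111/r + 30/23)*r) + 271 = (r² + (30/23 + 111/r)*r) + 271 = (r² + r*(30/23 + 111/r)) + 271 = 271 + r² + r*(30/23 + 111/r))
-S(z(-8, -16)) = -(382 + (-81 - 3*(-16) + 27*(-8) - 8*(-16))² + 30*(-81 - 3*(-16) + 27*(-8) - 8*(-16))/23) = -(382 + (-81 + 48 - 216 + 128)² + 30*(-81 + 48 - 216 + 128)/23) = -(382 + (-121)² + (30/23)*(-121)) = -(382 + 14641 - 3630/23) = -1*341899/23 = -341899/23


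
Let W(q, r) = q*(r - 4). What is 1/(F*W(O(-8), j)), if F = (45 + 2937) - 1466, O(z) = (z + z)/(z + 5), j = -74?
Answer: -1/630656 ≈ -1.5857e-6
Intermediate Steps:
O(z) = 2*z/(5 + z) (O(z) = (2*z)/(5 + z) = 2*z/(5 + z))
F = 1516 (F = 2982 - 1466 = 1516)
W(q, r) = q*(-4 + r)
1/(F*W(O(-8), j)) = 1/(1516*(((2*(-8)/(5 - 8))*(-4 - 74)))) = 1/(1516*(((2*(-8)/(-3))*(-78)))) = 1/(1516*(((2*(-8)*(-⅓))*(-78)))) = 1/(1516*(((16/3)*(-78)))) = (1/1516)/(-416) = (1/1516)*(-1/416) = -1/630656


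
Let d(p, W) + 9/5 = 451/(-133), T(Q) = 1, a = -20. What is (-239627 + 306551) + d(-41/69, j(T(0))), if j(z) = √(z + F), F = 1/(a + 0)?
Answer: 44501008/665 ≈ 66919.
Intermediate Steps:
F = -1/20 (F = 1/(-20 + 0) = 1/(-20) = -1/20 ≈ -0.050000)
j(z) = √(-1/20 + z) (j(z) = √(z - 1/20) = √(-1/20 + z))
d(p, W) = -3452/665 (d(p, W) = -9/5 + 451/(-133) = -9/5 + 451*(-1/133) = -9/5 - 451/133 = -3452/665)
(-239627 + 306551) + d(-41/69, j(T(0))) = (-239627 + 306551) - 3452/665 = 66924 - 3452/665 = 44501008/665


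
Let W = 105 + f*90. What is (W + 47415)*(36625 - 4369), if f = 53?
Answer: 1686666240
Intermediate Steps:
W = 4875 (W = 105 + 53*90 = 105 + 4770 = 4875)
(W + 47415)*(36625 - 4369) = (4875 + 47415)*(36625 - 4369) = 52290*32256 = 1686666240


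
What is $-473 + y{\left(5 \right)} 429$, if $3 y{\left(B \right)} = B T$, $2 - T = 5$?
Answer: $-2618$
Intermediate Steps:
$T = -3$ ($T = 2 - 5 = -3$)
$y{\left(B \right)} = - B$ ($y{\left(B \right)} = \frac{B \left(-3\right)}{3} = \frac{\left(-3\right) B}{3} = - B$)
$-473 + y{\left(5 \right)} 429 = -473 + \left(-1\right) 5 \cdot 429 = -473 - 2145 = -2618$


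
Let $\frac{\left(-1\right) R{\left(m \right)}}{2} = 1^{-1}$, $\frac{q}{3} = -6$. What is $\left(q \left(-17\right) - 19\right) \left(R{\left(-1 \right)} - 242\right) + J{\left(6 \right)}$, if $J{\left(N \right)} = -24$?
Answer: $-70052$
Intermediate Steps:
$q = -18$ ($q = 3 \left(-6\right) = -18$)
$R{\left(m \right)} = -2$ ($R{\left(m \right)} = - \frac{2}{1} = \left(-2\right) 1 = -2$)
$\left(q \left(-17\right) - 19\right) \left(R{\left(-1 \right)} - 242\right) + J{\left(6 \right)} = \left(\left(-18\right) \left(-17\right) - 19\right) \left(-2 - 242\right) - 24 = \left(306 - 19\right) \left(-2 - 242\right) - 24 = 287 \left(-244\right) - 24 = -70028 - 24 = -70052$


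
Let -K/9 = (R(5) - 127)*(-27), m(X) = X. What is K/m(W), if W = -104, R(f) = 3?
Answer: 7533/26 ≈ 289.73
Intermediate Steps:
K = -30132 (K = -9*(3 - 127)*(-27) = -(-1116)*(-27) = -9*3348 = -30132)
K/m(W) = -30132/(-104) = -30132*(-1/104) = 7533/26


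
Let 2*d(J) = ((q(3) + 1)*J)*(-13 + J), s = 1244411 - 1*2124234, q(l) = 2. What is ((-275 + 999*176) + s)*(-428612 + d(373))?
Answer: 160005418608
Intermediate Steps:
s = -879823 (s = 1244411 - 2124234 = -879823)
d(J) = 3*J*(-13 + J)/2 (d(J) = (((2 + 1)*J)*(-13 + J))/2 = ((3*J)*(-13 + J))/2 = (3*J*(-13 + J))/2 = 3*J*(-13 + J)/2)
((-275 + 999*176) + s)*(-428612 + d(373)) = ((-275 + 999*176) - 879823)*(-428612 + (3/2)*373*(-13 + 373)) = ((-275 + 175824) - 879823)*(-428612 + (3/2)*373*360) = (175549 - 879823)*(-428612 + 201420) = -704274*(-227192) = 160005418608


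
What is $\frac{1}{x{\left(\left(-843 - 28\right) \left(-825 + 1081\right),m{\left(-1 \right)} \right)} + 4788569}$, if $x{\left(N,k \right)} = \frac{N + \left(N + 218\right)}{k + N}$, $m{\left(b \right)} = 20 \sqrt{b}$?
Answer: $\frac{59519898755012932}{285015261042998438900621} - \frac{2228670 i}{285015261042998438900621} \approx 2.0883 \cdot 10^{-7} - 7.8195 \cdot 10^{-18} i$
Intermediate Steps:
$x{\left(N,k \right)} = \frac{218 + 2 N}{N + k}$ ($x{\left(N,k \right)} = \frac{N + \left(218 + N\right)}{N + k} = \frac{218 + 2 N}{N + k}$)
$\frac{1}{x{\left(\left(-843 - 28\right) \left(-825 + 1081\right),m{\left(-1 \right)} \right)} + 4788569} = \frac{1}{\frac{2 \left(109 + \left(-843 - 28\right) \left(-825 + 1081\right)\right)}{\left(-843 - 28\right) \left(-825 + 1081\right) + 20 \sqrt{-1}} + 4788569} = \frac{1}{\frac{2 \left(109 - 222976\right)}{\left(-871\right) 256 + 20 i} + 4788569} = \frac{1}{\frac{2 \left(109 - 222976\right)}{-222976 + 20 i} + 4788569} = \frac{1}{2 \frac{-222976 - 20 i}{49718296976} \left(-222867\right) + 4788569} = \frac{1}{\left(\frac{6211749024}{3107393561} + \frac{1114335 i}{6214787122}\right) + 4788569} = \frac{1}{\frac{14879974688753233}{3107393561} + \frac{1114335 i}{6214787122}} = \frac{12429574244 \left(\frac{14879974688753233}{3107393561} - \frac{1114335 i}{6214787122}\right)}{285015261042998438900621}$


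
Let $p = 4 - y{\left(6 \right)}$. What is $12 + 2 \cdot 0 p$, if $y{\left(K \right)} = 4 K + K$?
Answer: $12$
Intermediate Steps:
$y{\left(K \right)} = 5 K$
$p = -26$ ($p = 4 - 5 \cdot 6 = 4 - 30 = -26$)
$12 + 2 \cdot 0 p = 12 + 2 \cdot 0 \left(-26\right) = 12 + 0 \left(-26\right) = 12 + 0 = 12$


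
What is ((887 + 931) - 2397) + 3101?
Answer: 2522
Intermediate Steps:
((887 + 931) - 2397) + 3101 = (1818 - 2397) + 3101 = -579 + 3101 = 2522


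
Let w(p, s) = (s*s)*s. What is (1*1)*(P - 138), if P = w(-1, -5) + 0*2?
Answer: -263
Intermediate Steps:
w(p, s) = s³ (w(p, s) = s²*s = s³)
P = -125 (P = (-5)³ + 0*2 = -125 + 0 = -125)
(1*1)*(P - 138) = (1*1)*(-125 - 138) = 1*(-263) = -263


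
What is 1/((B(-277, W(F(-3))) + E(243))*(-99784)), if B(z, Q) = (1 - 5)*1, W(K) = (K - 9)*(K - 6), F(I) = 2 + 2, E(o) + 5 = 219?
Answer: -1/20954640 ≈ -4.7722e-8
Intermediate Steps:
E(o) = 214 (E(o) = -5 + 219 = 214)
F(I) = 4
W(K) = (-9 + K)*(-6 + K)
B(z, Q) = -4 (B(z, Q) = -4*1 = -4)
1/((B(-277, W(F(-3))) + E(243))*(-99784)) = 1/((-4 + 214)*(-99784)) = -1/99784/210 = (1/210)*(-1/99784) = -1/20954640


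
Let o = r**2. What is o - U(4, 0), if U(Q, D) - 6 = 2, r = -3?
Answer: 1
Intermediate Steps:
U(Q, D) = 8 (U(Q, D) = 6 + 2 = 8)
o = 9 (o = (-3)**2 = 9)
o - U(4, 0) = 9 - 1*8 = 9 - 8 = 1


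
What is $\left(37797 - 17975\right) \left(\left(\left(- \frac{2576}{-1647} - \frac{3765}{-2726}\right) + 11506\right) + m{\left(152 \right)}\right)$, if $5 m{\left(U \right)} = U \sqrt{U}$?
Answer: $\frac{512120839792793}{2244861} + \frac{6025888 \sqrt{38}}{5} \approx 2.3556 \cdot 10^{8}$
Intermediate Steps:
$m{\left(U \right)} = \frac{U^{\frac{3}{2}}}{5}$ ($m{\left(U \right)} = \frac{U \sqrt{U}}{5} = \frac{U^{\frac{3}{2}}}{5}$)
$\left(37797 - 17975\right) \left(\left(\left(- \frac{2576}{-1647} - \frac{3765}{-2726}\right) + 11506\right) + m{\left(152 \right)}\right) = \left(37797 - 17975\right) \left(\left(\left(- \frac{2576}{-1647} - \frac{3765}{-2726}\right) + 11506\right) + \frac{152^{\frac{3}{2}}}{5}\right) = 19822 \left(\left(\left(\left(-2576\right) \left(- \frac{1}{1647}\right) - - \frac{3765}{2726}\right) + 11506\right) + \frac{304 \sqrt{38}}{5}\right) = 19822 \left(\left(\left(\frac{2576}{1647} + \frac{3765}{2726}\right) + 11506\right) + \frac{304 \sqrt{38}}{5}\right) = 19822 \left(\left(\frac{13223131}{4489722} + 11506\right) + \frac{304 \sqrt{38}}{5}\right) = 19822 \left(\frac{51671964463}{4489722} + \frac{304 \sqrt{38}}{5}\right) = \frac{512120839792793}{2244861} + \frac{6025888 \sqrt{38}}{5}$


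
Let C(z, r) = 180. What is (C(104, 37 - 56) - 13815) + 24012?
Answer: 10377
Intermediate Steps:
(C(104, 37 - 56) - 13815) + 24012 = (180 - 13815) + 24012 = -13635 + 24012 = 10377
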